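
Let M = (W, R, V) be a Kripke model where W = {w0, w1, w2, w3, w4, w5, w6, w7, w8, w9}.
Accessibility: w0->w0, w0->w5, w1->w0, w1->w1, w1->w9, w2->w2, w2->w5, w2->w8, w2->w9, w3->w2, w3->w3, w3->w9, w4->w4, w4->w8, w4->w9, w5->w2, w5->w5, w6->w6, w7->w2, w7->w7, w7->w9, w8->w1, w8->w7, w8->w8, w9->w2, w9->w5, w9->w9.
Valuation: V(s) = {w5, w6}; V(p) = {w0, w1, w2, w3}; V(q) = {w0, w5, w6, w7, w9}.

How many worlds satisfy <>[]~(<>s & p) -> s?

Let φ = <>[]~(<>s & p) -> s. Evaluate φ at each world:
  w0 (successors {w0, w5}): φ is true.
  w1 (successors {w0, w1, w9}): φ is true.
  w2 (successors {w2, w5, w8, w9}): φ is false.
  w3 (successors {w2, w3, w9}): φ is true.
  w4 (successors {w4, w8, w9}): φ is false.
  w5 (successors {w2, w5}): φ is true.
  w6 (successors {w6}): φ is true.
  w7 (successors {w2, w7, w9}): φ is true.
  w8 (successors {w1, w7, w8}): φ is false.
  w9 (successors {w2, w5, w9}): φ is true.
For instance, at w1:
  At w1: <>[]~(<>s & p) is false, s is false, so <>[]~(<>s & p) -> s is true.
    At w1: <>[]~(<>s & p) requires []~(<>s & p) at some successor in {w0, w1, w9}.
      At w0: []~(<>s & p) is false.
      At w1: []~(<>s & p) is false.
      At w9: []~(<>s & p) is false.
    So <>[]~(<>s & p) is false at w1.
Satisfying worlds: {w0, w1, w3, w5, w6, w7, w9}

7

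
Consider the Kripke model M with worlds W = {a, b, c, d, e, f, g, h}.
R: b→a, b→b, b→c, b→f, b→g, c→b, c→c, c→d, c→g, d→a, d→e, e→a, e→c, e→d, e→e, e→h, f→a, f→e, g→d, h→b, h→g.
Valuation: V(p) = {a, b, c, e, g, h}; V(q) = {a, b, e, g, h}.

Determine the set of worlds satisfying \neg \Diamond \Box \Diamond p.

Recall that \Box ψ holds at a world iff ψ holds at every accessible world, and \Diamond ψ holds iff ψ holds at some accessible world.
Let φ = \neg \Diamond \Box \Diamond p. Evaluate φ at each world:
  a (successors ∅): φ is true.
  b (successors {a, b, c, f, g}): φ is false.
  c (successors {b, c, d, g}): φ is false.
  d (successors {a, e}): φ is false.
  e (successors {a, c, d, e, h}): φ is false.
  f (successors {a, e}): φ is false.
  g (successors {d}): φ is true.
  h (successors {b, g}): φ is false.
For instance, at b:
  At b: \Diamond \Box \Diamond p is true, so \neg \Diamond \Box \Diamond p is false.
    At b: \Diamond \Box \Diamond p requires \Box \Diamond p at some successor in {a, b, c, f, g}.
      \Box \Diamond p holds at a, so \Diamond \Box \Diamond p is true at b.
Satisfying worlds: {a, g}

a, g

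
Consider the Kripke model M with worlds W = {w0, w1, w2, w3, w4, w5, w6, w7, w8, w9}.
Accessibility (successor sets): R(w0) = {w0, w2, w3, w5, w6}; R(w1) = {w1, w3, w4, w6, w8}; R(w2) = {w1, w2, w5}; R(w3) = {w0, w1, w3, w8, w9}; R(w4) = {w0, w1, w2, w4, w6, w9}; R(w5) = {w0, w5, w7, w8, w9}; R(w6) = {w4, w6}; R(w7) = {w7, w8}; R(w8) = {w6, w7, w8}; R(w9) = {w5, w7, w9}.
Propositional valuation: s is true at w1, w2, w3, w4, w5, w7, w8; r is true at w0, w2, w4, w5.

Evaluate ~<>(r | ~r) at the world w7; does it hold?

No

At w7: <>(r | ~r) is true, so ~<>(r | ~r) is false.
  At w7: <>(r | ~r) requires r | ~r at some successor in {w7, w8}.
    r | ~r holds at w7, so <>(r | ~r) is true at w7.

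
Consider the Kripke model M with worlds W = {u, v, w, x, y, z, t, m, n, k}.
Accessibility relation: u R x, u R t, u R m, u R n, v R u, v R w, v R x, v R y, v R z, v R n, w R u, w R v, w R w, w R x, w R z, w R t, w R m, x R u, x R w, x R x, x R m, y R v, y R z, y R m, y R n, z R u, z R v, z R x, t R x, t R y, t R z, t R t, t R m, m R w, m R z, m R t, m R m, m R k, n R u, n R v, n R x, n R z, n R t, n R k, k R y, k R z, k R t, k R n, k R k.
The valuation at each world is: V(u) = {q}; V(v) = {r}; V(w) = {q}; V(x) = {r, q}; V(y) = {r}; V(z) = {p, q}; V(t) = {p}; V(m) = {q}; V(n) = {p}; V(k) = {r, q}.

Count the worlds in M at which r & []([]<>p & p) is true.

0

Let φ = r & []([]<>p & p). Evaluate φ at each world:
  u (successors {x, t, m, n}): φ is false.
  v (successors {u, w, x, y, z, n}): φ is false.
  w (successors {u, v, w, x, z, t, m}): φ is false.
  x (successors {u, w, x, m}): φ is false.
  y (successors {v, z, m, n}): φ is false.
  z (successors {u, v, x}): φ is false.
  t (successors {x, y, z, t, m}): φ is false.
  m (successors {w, z, t, m, k}): φ is false.
  n (successors {u, v, x, z, t, k}): φ is false.
  k (successors {y, z, t, n, k}): φ is false.
For instance, at w:
  At w: r is false, []([]<>p & p) is false, so r & []([]<>p & p) is false.
    At w: []([]<>p & p) requires []<>p & p at every successor {u, v, w, x, z, t, m}.
      []<>p & p fails at u, so []([]<>p & p) is false at w.
Satisfying worlds: none.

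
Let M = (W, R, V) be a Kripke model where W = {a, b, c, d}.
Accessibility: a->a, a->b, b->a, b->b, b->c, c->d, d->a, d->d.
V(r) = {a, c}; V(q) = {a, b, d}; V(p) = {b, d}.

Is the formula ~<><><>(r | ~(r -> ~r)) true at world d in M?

At d: <><><>(r | ~(r -> ~r)) is true, so ~<><><>(r | ~(r -> ~r)) is false.
  At d: <><><>(r | ~(r -> ~r)) requires <><>(r | ~(r -> ~r)) at some successor in {a, d}.
    <><>(r | ~(r -> ~r)) holds at a, so <><><>(r | ~(r -> ~r)) is true at d.
      At a: <><>(r | ~(r -> ~r)) requires <>(r | ~(r -> ~r)) at some successor in {a, b}.
        <>(r | ~(r -> ~r)) holds at a, so <><>(r | ~(r -> ~r)) is true at a.

No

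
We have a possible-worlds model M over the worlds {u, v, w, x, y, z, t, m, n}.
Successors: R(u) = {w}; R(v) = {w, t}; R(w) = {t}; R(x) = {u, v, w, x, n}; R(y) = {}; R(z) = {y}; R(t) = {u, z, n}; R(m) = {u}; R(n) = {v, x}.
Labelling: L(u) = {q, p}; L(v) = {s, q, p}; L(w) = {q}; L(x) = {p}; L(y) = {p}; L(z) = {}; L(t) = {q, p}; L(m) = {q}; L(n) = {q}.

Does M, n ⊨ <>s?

Yes

Recall that <>ψ holds at a world iff ψ holds at some accessible world.
At n: <>s requires s at some successor in {v, x}.
  s holds at v, so <>s is true at n.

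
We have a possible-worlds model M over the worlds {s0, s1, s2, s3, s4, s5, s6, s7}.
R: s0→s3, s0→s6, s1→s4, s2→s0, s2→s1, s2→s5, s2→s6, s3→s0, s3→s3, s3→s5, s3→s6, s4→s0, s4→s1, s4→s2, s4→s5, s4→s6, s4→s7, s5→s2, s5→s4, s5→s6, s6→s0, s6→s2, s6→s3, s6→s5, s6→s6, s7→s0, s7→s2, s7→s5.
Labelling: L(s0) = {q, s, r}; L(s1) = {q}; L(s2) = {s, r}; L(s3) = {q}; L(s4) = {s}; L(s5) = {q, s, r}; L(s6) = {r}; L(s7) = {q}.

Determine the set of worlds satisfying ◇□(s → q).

Let φ = ◇□(s → q). Evaluate φ at each world:
  s0 (successors {s3, s6}): φ is true.
  s1 (successors {s4}): φ is false.
  s2 (successors {s0, s1, s5, s6}): φ is true.
  s3 (successors {s0, s3, s5, s6}): φ is true.
  s4 (successors {s0, s1, s2, s5, s6, s7}): φ is true.
  s5 (successors {s2, s4, s6}): φ is true.
  s6 (successors {s0, s2, s3, s5, s6}): φ is true.
  s7 (successors {s0, s2, s5}): φ is true.
For instance, at s2:
  At s2: ◇□(s → q) requires □(s → q) at some successor in {s0, s1, s5, s6}.
    □(s → q) holds at s0, so ◇□(s → q) is true at s2.
      At s0: □(s → q) requires s → q at every successor {s3, s6}.
        At s3: s → q is true.
        At s6: s → q is true.
      So □(s → q) is true at s0.
Satisfying worlds: {s0, s2, s3, s4, s5, s6, s7}

s0, s2, s3, s4, s5, s6, s7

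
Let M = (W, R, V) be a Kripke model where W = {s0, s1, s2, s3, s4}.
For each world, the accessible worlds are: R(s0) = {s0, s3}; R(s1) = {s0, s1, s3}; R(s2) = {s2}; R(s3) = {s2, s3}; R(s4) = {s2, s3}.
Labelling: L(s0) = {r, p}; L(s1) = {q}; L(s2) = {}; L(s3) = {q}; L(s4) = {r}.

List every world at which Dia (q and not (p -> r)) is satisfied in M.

Let φ = Dia (q and not (p -> r)). Evaluate φ at each world:
  s0 (successors {s0, s3}): φ is false.
  s1 (successors {s0, s1, s3}): φ is false.
  s2 (successors {s2}): φ is false.
  s3 (successors {s2, s3}): φ is false.
  s4 (successors {s2, s3}): φ is false.
For instance, at s1:
  At s1: Dia (q and not (p -> r)) requires q and not (p -> r) at some successor in {s0, s1, s3}.
    At s0: q and not (p -> r) is false.
    At s1: q and not (p -> r) is false.
    At s3: q and not (p -> r) is false.
  So Dia (q and not (p -> r)) is false at s1.
Satisfying worlds: none.

none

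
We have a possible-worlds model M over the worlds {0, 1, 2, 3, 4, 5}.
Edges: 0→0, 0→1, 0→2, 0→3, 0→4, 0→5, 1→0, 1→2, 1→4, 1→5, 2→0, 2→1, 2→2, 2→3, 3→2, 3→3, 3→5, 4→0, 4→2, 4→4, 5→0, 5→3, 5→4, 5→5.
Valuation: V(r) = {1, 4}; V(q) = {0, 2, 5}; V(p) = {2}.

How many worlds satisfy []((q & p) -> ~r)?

Let φ = []((q & p) -> ~r). Evaluate φ at each world:
  0 (successors {0, 1, 2, 3, 4, 5}): φ is true.
  1 (successors {0, 2, 4, 5}): φ is true.
  2 (successors {0, 1, 2, 3}): φ is true.
  3 (successors {2, 3, 5}): φ is true.
  4 (successors {0, 2, 4}): φ is true.
  5 (successors {0, 3, 4, 5}): φ is true.
For instance, at 4:
  At 4: []((q & p) -> ~r) requires (q & p) -> ~r at every successor {0, 2, 4}.
    At 0: (q & p) -> ~r is true.
    At 2: (q & p) -> ~r is true.
    At 4: (q & p) -> ~r is true.
  So []((q & p) -> ~r) is true at 4.
Satisfying worlds: {0, 1, 2, 3, 4, 5}

6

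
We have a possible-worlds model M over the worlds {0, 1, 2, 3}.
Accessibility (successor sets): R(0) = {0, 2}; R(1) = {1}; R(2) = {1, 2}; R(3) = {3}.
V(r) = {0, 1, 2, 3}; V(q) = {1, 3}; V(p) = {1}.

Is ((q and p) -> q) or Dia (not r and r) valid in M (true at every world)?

Yes

Let φ = ((q and p) -> q) or Dia (not r and r). Evaluate φ at each world:
  0 (successors {0, 2}): φ is true.
  1 (successors {1}): φ is true.
  2 (successors {1, 2}): φ is true.
  3 (successors {3}): φ is true.
For instance, at 3:
  At 3: (q and p) -> q is true, Dia (not r and r) is false, so ((q and p) -> q) or Dia (not r and r) is true.
    At 3: Dia (not r and r) requires not r and r at some successor in {3}.
      At 3: not r and r is false.
    So Dia (not r and r) is false at 3.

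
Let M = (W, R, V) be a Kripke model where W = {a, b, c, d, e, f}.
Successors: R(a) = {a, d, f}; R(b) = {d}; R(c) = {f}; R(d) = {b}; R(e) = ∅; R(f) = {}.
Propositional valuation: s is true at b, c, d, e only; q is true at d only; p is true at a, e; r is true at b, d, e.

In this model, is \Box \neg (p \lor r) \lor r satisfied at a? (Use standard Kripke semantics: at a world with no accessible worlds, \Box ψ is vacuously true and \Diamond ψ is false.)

No

Recall that \Box ψ holds at a world iff ψ holds at every accessible world, and \Diamond ψ holds iff ψ holds at some accessible world.
At a: \Box \neg (p \lor r) is false, r is false, so \Box \neg (p \lor r) \lor r is false.
  At a: \Box \neg (p \lor r) requires \neg (p \lor r) at every successor {a, d, f}.
    \neg (p \lor r) fails at a, so \Box \neg (p \lor r) is false at a.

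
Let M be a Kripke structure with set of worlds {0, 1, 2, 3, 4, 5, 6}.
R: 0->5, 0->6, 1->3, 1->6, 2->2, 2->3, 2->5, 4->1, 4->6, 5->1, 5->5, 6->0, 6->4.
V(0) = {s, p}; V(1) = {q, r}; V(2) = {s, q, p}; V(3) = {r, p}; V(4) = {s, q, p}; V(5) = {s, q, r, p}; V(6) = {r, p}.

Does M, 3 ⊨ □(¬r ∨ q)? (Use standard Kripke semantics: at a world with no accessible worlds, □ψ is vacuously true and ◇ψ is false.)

Yes

Recall that □ψ holds at a world iff ψ holds at every accessible world, and ◇ψ holds iff ψ holds at some accessible world.
At 3: no accessible worlds, so □(¬r ∨ q) holds vacuously.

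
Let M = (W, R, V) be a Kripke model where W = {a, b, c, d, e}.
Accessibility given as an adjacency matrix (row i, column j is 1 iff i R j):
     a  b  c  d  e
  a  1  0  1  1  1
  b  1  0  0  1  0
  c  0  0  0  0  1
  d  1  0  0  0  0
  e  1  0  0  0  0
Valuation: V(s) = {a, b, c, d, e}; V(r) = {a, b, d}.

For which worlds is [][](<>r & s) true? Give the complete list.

c

Recall that []ψ holds at a world iff ψ holds at every accessible world, and <>ψ holds iff ψ holds at some accessible world.
Let φ = [][](<>r & s). Evaluate φ at each world:
  a (successors {a, c, d, e}): φ is false.
  b (successors {a, d}): φ is false.
  c (successors {e}): φ is true.
  d (successors {a}): φ is false.
  e (successors {a}): φ is false.
For instance, at b:
  At b: [][](<>r & s) requires [](<>r & s) at every successor {a, d}.
    [](<>r & s) fails at a, so [][](<>r & s) is false at b.
      At a: [](<>r & s) requires <>r & s at every successor {a, c, d, e}.
        <>r & s fails at c, so [](<>r & s) is false at a.
Satisfying worlds: {c}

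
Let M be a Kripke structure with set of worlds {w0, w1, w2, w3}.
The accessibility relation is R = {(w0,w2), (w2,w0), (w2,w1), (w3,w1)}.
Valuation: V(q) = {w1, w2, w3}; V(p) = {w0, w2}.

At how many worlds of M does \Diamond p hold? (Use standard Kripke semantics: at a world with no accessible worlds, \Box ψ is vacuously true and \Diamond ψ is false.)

2

Recall that \Diamond ψ holds at a world iff ψ holds at some accessible world.
Let φ = \Diamond p. Evaluate φ at each world:
  w0 (successors {w2}): φ is true.
  w1 (successors ∅): φ is false.
  w2 (successors {w0, w1}): φ is true.
  w3 (successors {w1}): φ is false.
For instance, at w3:
  At w3: \Diamond p requires p at some successor in {w1}.
    At w1: p is false.
  So \Diamond p is false at w3.
Satisfying worlds: {w0, w2}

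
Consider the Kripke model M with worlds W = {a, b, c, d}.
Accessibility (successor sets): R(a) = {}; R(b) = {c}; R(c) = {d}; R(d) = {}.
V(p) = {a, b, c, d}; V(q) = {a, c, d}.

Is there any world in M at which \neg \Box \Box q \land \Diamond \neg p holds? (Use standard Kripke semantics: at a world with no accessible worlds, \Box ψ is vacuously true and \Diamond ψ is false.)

No

Let φ = \neg \Box \Box q \land \Diamond \neg p. Evaluate φ at each world:
  a (successors ∅): φ is false.
  b (successors {c}): φ is false.
  c (successors {d}): φ is false.
  d (successors ∅): φ is false.
For instance, at b:
  At b: \neg \Box \Box q is false, \Diamond \neg p is false, so \neg \Box \Box q \land \Diamond \neg p is false.
    At b: \Box \Box q is true, so \neg \Box \Box q is false.
      At b: \Box \Box q requires \Box q at every successor {c}.
        At c: \Box q is true.
      So \Box \Box q is true at b.
    At b: \Diamond \neg p requires \neg p at some successor in {c}.
      At c: \neg p is false.
    So \Diamond \neg p is false at b.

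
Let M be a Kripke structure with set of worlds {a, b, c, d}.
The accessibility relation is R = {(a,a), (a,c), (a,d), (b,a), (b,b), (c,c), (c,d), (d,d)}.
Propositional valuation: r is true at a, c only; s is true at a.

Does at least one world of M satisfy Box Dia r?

Let φ = Box Dia r. Evaluate φ at each world:
  a (successors {a, c, d}): φ is false.
  b (successors {a, b}): φ is true.
  c (successors {c, d}): φ is false.
  d (successors {d}): φ is false.
Detail at b (witness):
  At b: Box Dia r requires Dia r at every successor {a, b}.
      At a: Dia r requires r at some successor in {a, c, d}.
        r holds at a, so Dia r is true at a.
      At b: Dia r requires r at some successor in {a, b}.
        r holds at a, so Dia r is true at b.
  So Box Dia r is true at b.

Yes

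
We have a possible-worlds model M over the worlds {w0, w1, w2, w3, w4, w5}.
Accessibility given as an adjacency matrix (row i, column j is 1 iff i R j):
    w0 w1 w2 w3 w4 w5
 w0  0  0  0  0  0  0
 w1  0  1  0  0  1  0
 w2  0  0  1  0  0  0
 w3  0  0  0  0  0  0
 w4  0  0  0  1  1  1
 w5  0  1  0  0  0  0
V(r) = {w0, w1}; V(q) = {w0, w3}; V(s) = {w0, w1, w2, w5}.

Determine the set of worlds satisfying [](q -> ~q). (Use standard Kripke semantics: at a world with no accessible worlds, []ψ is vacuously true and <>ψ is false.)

w0, w1, w2, w3, w5

Recall that []ψ holds at a world iff ψ holds at every accessible world, and <>ψ holds iff ψ holds at some accessible world.
Let φ = [](q -> ~q). Evaluate φ at each world:
  w0 (successors ∅): φ is true.
  w1 (successors {w1, w4}): φ is true.
  w2 (successors {w2}): φ is true.
  w3 (successors ∅): φ is true.
  w4 (successors {w3, w4, w5}): φ is false.
  w5 (successors {w1}): φ is true.
For instance, at w4:
  At w4: [](q -> ~q) requires q -> ~q at every successor {w3, w4, w5}.
    q -> ~q fails at w3, so [](q -> ~q) is false at w4.
Satisfying worlds: {w0, w1, w2, w3, w5}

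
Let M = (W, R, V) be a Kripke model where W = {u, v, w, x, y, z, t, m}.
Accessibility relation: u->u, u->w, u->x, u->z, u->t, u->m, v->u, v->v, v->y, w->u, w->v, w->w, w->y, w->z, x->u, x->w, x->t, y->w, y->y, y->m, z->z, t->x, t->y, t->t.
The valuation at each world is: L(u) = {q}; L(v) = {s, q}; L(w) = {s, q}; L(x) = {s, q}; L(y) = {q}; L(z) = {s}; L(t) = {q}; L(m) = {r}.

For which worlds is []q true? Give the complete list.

v, x, t, m

Let φ = []q. Evaluate φ at each world:
  u (successors {u, w, x, z, t, m}): φ is false.
  v (successors {u, v, y}): φ is true.
  w (successors {u, v, w, y, z}): φ is false.
  x (successors {u, w, t}): φ is true.
  y (successors {w, y, m}): φ is false.
  z (successors {z}): φ is false.
  t (successors {x, y, t}): φ is true.
  m (successors ∅): φ is true.
For instance, at z:
  At z: []q requires q at every successor {z}.
    q fails at z, so []q is false at z.
Satisfying worlds: {v, x, t, m}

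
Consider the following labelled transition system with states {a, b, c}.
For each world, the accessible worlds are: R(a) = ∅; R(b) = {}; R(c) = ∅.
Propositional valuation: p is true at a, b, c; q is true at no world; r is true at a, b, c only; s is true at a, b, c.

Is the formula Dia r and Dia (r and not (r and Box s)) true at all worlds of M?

Let φ = Dia r and Dia (r and not (r and Box s)). Evaluate φ at each world:
  a (successors ∅): φ is false.
  b (successors ∅): φ is false.
  c (successors ∅): φ is false.
Detail at a (counterexample):
  At a: Dia r is false, Dia (r and not (r and Box s)) is false, so Dia r and Dia (r and not (r and Box s)) is false.
    At a: no accessible worlds, so Dia r is false.
    At a: no accessible worlds, so Dia (r and not (r and Box s)) is false.

No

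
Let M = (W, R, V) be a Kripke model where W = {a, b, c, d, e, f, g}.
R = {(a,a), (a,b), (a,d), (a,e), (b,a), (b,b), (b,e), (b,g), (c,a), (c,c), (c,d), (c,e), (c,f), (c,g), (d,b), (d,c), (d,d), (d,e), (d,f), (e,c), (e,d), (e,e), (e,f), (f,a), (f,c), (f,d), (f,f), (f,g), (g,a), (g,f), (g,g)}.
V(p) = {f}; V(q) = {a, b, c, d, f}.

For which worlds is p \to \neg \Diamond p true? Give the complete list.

Let φ = p \to \neg \Diamond p. Evaluate φ at each world:
  a (successors {a, b, d, e}): φ is true.
  b (successors {a, b, e, g}): φ is true.
  c (successors {a, c, d, e, f, g}): φ is true.
  d (successors {b, c, d, e, f}): φ is true.
  e (successors {c, d, e, f}): φ is true.
  f (successors {a, c, d, f, g}): φ is false.
  g (successors {a, f, g}): φ is true.
For instance, at f:
  At f: p is true, \neg \Diamond p is false, so p \to \neg \Diamond p is false.
    At f: \Diamond p is true, so \neg \Diamond p is false.
      At f: \Diamond p requires p at some successor in {a, c, d, f, g}.
        p holds at f, so \Diamond p is true at f.
Satisfying worlds: {a, b, c, d, e, g}

a, b, c, d, e, g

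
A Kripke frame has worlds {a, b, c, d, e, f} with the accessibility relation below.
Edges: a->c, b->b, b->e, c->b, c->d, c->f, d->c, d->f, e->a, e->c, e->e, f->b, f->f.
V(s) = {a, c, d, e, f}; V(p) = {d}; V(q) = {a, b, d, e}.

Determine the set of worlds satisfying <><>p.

a, d, e

Let φ = <><>p. Evaluate φ at each world:
  a (successors {c}): φ is true.
  b (successors {b, e}): φ is false.
  c (successors {b, d, f}): φ is false.
  d (successors {c, f}): φ is true.
  e (successors {a, c, e}): φ is true.
  f (successors {b, f}): φ is false.
For instance, at a:
  At a: <><>p requires <>p at some successor in {c}.
    <>p holds at c, so <><>p is true at a.
      At c: <>p requires p at some successor in {b, d, f}.
        p holds at d, so <>p is true at c.
Satisfying worlds: {a, d, e}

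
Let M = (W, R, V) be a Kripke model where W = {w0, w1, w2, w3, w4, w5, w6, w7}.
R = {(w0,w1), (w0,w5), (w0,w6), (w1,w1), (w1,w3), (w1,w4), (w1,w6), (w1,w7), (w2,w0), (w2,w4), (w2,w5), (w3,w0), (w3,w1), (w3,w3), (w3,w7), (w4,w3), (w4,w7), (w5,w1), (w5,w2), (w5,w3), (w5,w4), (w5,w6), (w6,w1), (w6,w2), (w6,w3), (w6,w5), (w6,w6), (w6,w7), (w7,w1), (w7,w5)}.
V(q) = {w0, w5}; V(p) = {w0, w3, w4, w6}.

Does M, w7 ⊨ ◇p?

Recall that ◇ψ holds at a world iff ψ holds at some accessible world.
At w7: ◇p requires p at some successor in {w1, w5}.
  At w1: p is false.
  At w5: p is false.
So ◇p is false at w7.

No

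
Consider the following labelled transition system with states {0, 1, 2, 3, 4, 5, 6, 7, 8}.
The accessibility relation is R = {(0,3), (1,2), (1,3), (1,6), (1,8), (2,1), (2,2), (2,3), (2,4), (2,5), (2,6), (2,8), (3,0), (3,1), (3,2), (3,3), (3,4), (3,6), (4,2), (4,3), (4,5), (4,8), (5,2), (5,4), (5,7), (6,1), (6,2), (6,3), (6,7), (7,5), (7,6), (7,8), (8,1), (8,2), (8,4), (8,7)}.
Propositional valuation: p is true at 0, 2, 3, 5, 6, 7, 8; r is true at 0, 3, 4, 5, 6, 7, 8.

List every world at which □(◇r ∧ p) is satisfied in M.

0, 1, 4, 7

Recall that □ψ holds at a world iff ψ holds at every accessible world, and ◇ψ holds iff ψ holds at some accessible world.
Let φ = □(◇r ∧ p). Evaluate φ at each world:
  0 (successors {3}): φ is true.
  1 (successors {2, 3, 6, 8}): φ is true.
  2 (successors {1, 2, 3, 4, 5, 6, 8}): φ is false.
  3 (successors {0, 1, 2, 3, 4, 6}): φ is false.
  4 (successors {2, 3, 5, 8}): φ is true.
  5 (successors {2, 4, 7}): φ is false.
  6 (successors {1, 2, 3, 7}): φ is false.
  7 (successors {5, 6, 8}): φ is true.
  8 (successors {1, 2, 4, 7}): φ is false.
For instance, at 6:
  At 6: □(◇r ∧ p) requires ◇r ∧ p at every successor {1, 2, 3, 7}.
    ◇r ∧ p fails at 1, so □(◇r ∧ p) is false at 6.
      At 1: ◇r is true, p is false, so ◇r ∧ p is false.
Satisfying worlds: {0, 1, 4, 7}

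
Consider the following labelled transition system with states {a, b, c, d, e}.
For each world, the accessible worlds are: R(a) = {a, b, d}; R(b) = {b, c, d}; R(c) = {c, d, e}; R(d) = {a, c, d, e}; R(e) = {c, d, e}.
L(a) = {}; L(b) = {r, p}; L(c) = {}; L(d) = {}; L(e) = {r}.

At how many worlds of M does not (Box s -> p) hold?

Let φ = not (Box s -> p). Evaluate φ at each world:
  a (successors {a, b, d}): φ is false.
  b (successors {b, c, d}): φ is false.
  c (successors {c, d, e}): φ is false.
  d (successors {a, c, d, e}): φ is false.
  e (successors {c, d, e}): φ is false.
For instance, at e:
  At e: Box s -> p is true, so not (Box s -> p) is false.
    At e: Box s is false, p is false, so Box s -> p is true.
      At e: Box s requires s at every successor {c, d, e}.
        s fails at c, so Box s is false at e.
Satisfying worlds: none.

0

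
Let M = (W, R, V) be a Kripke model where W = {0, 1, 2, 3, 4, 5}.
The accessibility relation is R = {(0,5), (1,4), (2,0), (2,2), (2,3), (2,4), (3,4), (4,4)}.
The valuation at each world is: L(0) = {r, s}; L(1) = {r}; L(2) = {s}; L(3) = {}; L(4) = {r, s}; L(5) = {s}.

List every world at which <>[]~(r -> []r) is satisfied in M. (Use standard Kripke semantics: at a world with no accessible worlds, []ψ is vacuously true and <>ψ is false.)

Let φ = <>[]~(r -> []r). Evaluate φ at each world:
  0 (successors {5}): φ is true.
  1 (successors {4}): φ is false.
  2 (successors {0, 2, 3, 4}): φ is false.
  3 (successors {4}): φ is false.
  4 (successors {4}): φ is false.
  5 (successors ∅): φ is false.
For instance, at 2:
  At 2: <>[]~(r -> []r) requires []~(r -> []r) at some successor in {0, 2, 3, 4}.
    At 0: []~(r -> []r) is false.
    At 2: []~(r -> []r) is false.
    At 3: []~(r -> []r) is false.
    At 4: []~(r -> []r) is false.
  So <>[]~(r -> []r) is false at 2.
Satisfying worlds: {0}

0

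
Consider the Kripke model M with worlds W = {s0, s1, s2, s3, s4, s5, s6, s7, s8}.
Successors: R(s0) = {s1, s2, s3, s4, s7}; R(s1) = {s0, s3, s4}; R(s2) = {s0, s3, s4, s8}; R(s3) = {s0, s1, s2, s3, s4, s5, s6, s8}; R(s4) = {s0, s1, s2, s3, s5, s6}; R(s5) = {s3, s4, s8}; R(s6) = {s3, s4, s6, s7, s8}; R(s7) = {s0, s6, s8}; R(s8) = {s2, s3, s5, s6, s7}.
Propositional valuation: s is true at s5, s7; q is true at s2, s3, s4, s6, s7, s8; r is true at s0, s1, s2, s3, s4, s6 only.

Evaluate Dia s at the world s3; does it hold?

Yes

At s3: Dia s requires s at some successor in {s0, s1, s2, s3, s4, s5, s6, s8}.
  s holds at s5, so Dia s is true at s3.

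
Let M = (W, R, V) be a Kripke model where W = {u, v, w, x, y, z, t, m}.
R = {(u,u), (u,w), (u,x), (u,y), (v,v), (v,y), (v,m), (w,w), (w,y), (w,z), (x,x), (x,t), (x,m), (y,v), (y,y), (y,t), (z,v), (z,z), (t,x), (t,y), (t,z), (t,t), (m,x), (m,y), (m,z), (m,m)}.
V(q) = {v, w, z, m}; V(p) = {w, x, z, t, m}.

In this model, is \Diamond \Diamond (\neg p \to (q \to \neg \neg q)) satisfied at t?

Recall that \Diamond ψ holds at a world iff ψ holds at some accessible world.
At t: \Diamond \Diamond (\neg p \to (q \to \neg \neg q)) requires \Diamond (\neg p \to (q \to \neg \neg q)) at some successor in {x, y, z, t}.
  \Diamond (\neg p \to (q \to \neg \neg q)) holds at x, so \Diamond \Diamond (\neg p \to (q \to \neg \neg q)) is true at t.
    At x: \Diamond (\neg p \to (q \to \neg \neg q)) requires \neg p \to (q \to \neg \neg q) at some successor in {x, t, m}.
      \neg p \to (q \to \neg \neg q) holds at x, so \Diamond (\neg p \to (q \to \neg \neg q)) is true at x.

Yes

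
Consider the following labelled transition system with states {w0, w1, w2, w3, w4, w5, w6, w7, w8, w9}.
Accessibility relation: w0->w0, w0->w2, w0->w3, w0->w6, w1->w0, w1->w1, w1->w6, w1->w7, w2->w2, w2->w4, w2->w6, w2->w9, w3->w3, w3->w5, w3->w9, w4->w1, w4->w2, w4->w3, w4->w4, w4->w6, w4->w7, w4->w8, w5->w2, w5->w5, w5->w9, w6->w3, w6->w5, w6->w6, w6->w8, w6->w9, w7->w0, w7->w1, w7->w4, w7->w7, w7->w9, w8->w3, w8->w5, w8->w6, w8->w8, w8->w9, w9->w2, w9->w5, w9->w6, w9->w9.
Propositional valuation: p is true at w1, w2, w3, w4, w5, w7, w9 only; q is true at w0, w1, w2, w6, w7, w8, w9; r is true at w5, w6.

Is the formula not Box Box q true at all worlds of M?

Yes

Recall that Box ψ holds at a world iff ψ holds at every accessible world, and Dia ψ holds iff ψ holds at some accessible world.
Let φ = not Box Box q. Evaluate φ at each world:
  w0 (successors {w0, w2, w3, w6}): φ is true.
  w1 (successors {w0, w1, w6, w7}): φ is true.
  w2 (successors {w2, w4, w6, w9}): φ is true.
  w3 (successors {w3, w5, w9}): φ is true.
  w4 (successors {w1, w2, w3, w4, w6, w7, w8}): φ is true.
  w5 (successors {w2, w5, w9}): φ is true.
  w6 (successors {w3, w5, w6, w8, w9}): φ is true.
  w7 (successors {w0, w1, w4, w7, w9}): φ is true.
  w8 (successors {w3, w5, w6, w8, w9}): φ is true.
  w9 (successors {w2, w5, w6, w9}): φ is true.
For instance, at w5:
  At w5: Box Box q is false, so not Box Box q is true.
    At w5: Box Box q requires Box q at every successor {w2, w5, w9}.
      Box q fails at w2, so Box Box q is false at w5.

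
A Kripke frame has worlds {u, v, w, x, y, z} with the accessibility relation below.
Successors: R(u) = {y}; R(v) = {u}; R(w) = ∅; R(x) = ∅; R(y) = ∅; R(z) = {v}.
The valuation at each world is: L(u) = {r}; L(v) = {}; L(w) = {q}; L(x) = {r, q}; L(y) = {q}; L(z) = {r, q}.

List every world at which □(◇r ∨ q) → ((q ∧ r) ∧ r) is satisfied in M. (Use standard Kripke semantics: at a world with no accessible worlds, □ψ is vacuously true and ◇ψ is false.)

Let φ = □(◇r ∨ q) → ((q ∧ r) ∧ r). Evaluate φ at each world:
  u (successors {y}): φ is false.
  v (successors {u}): φ is true.
  w (successors ∅): φ is false.
  x (successors ∅): φ is true.
  y (successors ∅): φ is false.
  z (successors {v}): φ is true.
For instance, at v:
  At v: □(◇r ∨ q) is false, (q ∧ r) ∧ r is false, so □(◇r ∨ q) → ((q ∧ r) ∧ r) is true.
    At v: □(◇r ∨ q) requires ◇r ∨ q at every successor {u}.
      ◇r ∨ q fails at u, so □(◇r ∨ q) is false at v.
Satisfying worlds: {v, x, z}

v, x, z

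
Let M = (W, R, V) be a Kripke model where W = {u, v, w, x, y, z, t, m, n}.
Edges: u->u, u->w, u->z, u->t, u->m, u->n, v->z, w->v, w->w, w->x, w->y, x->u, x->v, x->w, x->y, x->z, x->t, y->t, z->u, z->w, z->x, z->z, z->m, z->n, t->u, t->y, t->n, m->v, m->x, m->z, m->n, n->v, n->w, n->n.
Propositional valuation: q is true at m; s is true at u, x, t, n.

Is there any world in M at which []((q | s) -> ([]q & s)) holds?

Let φ = []((q | s) -> ([]q & s)). Evaluate φ at each world:
  u (successors {u, w, z, t, m, n}): φ is false.
  v (successors {z}): φ is true.
  w (successors {v, w, x, y}): φ is false.
  x (successors {u, v, w, y, z, t}): φ is false.
  y (successors {t}): φ is false.
  z (successors {u, w, x, z, m, n}): φ is false.
  t (successors {u, y, n}): φ is false.
  m (successors {v, x, z, n}): φ is false.
  n (successors {v, w, n}): φ is false.
Detail at v (witness):
  At v: []((q | s) -> ([]q & s)) requires (q | s) -> ([]q & s) at every successor {z}.
      At z: q | s is false, []q & s is false, so (q | s) -> ([]q & s) is true.
  So []((q | s) -> ([]q & s)) is true at v.

Yes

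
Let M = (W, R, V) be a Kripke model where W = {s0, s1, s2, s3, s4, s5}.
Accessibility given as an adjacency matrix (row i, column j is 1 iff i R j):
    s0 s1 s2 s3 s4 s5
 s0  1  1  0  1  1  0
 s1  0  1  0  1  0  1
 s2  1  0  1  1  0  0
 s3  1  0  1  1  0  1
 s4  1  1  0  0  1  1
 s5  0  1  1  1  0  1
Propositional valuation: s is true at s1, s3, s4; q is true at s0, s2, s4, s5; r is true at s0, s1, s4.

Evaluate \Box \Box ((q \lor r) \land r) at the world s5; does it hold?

No

Recall that \Box ψ holds at a world iff ψ holds at every accessible world, and \Diamond ψ holds iff ψ holds at some accessible world.
At s5: \Box \Box ((q \lor r) \land r) requires \Box ((q \lor r) \land r) at every successor {s1, s2, s3, s5}.
  \Box ((q \lor r) \land r) fails at s1, so \Box \Box ((q \lor r) \land r) is false at s5.
    At s1: \Box ((q \lor r) \land r) requires (q \lor r) \land r at every successor {s1, s3, s5}.
      (q \lor r) \land r fails at s3, so \Box ((q \lor r) \land r) is false at s1.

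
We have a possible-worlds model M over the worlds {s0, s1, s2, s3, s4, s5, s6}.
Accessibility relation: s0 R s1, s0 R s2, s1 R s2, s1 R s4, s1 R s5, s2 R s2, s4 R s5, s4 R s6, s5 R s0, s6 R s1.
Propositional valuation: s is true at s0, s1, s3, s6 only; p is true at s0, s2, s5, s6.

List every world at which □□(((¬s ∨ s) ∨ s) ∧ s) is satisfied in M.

s3, s4

Let φ = □□(((¬s ∨ s) ∨ s) ∧ s). Evaluate φ at each world:
  s0 (successors {s1, s2}): φ is false.
  s1 (successors {s2, s4, s5}): φ is false.
  s2 (successors {s2}): φ is false.
  s3 (successors ∅): φ is true.
  s4 (successors {s5, s6}): φ is true.
  s5 (successors {s0}): φ is false.
  s6 (successors {s1}): φ is false.
For instance, at s1:
  At s1: □□(((¬s ∨ s) ∨ s) ∧ s) requires □(((¬s ∨ s) ∨ s) ∧ s) at every successor {s2, s4, s5}.
    □(((¬s ∨ s) ∨ s) ∧ s) fails at s2, so □□(((¬s ∨ s) ∨ s) ∧ s) is false at s1.
      At s2: □(((¬s ∨ s) ∨ s) ∧ s) requires ((¬s ∨ s) ∨ s) ∧ s at every successor {s2}.
        ((¬s ∨ s) ∨ s) ∧ s fails at s2, so □(((¬s ∨ s) ∨ s) ∧ s) is false at s2.
Satisfying worlds: {s3, s4}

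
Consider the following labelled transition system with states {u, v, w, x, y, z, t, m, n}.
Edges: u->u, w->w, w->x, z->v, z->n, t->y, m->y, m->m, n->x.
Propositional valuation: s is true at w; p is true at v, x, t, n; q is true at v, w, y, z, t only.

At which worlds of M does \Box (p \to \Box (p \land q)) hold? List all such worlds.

u, v, w, x, y, t, m, n

Recall that \Box ψ holds at a world iff ψ holds at every accessible world, and \Diamond ψ holds iff ψ holds at some accessible world.
Let φ = \Box (p \to \Box (p \land q)). Evaluate φ at each world:
  u (successors {u}): φ is true.
  v (successors ∅): φ is true.
  w (successors {w, x}): φ is true.
  x (successors ∅): φ is true.
  y (successors ∅): φ is true.
  z (successors {v, n}): φ is false.
  t (successors {y}): φ is true.
  m (successors {y, m}): φ is true.
  n (successors {x}): φ is true.
For instance, at t:
  At t: \Box (p \to \Box (p \land q)) requires p \to \Box (p \land q) at every successor {y}.
      At y: p is false, \Box (p \land q) is true, so p \to \Box (p \land q) is true.
  So \Box (p \to \Box (p \land q)) is true at t.
Satisfying worlds: {u, v, w, x, y, t, m, n}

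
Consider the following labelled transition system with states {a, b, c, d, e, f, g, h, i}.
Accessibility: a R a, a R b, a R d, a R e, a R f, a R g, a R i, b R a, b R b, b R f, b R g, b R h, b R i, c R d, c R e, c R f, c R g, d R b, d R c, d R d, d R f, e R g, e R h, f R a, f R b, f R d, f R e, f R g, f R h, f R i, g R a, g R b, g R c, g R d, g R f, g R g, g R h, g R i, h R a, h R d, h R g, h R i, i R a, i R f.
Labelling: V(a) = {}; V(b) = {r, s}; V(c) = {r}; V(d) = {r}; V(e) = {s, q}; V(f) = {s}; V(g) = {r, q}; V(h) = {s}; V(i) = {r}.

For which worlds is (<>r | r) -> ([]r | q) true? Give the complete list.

e, g

Let φ = (<>r | r) -> ([]r | q). Evaluate φ at each world:
  a (successors {a, b, d, e, f, g, i}): φ is false.
  b (successors {a, b, f, g, h, i}): φ is false.
  c (successors {d, e, f, g}): φ is false.
  d (successors {b, c, d, f}): φ is false.
  e (successors {g, h}): φ is true.
  f (successors {a, b, d, e, g, h, i}): φ is false.
  g (successors {a, b, c, d, f, g, h, i}): φ is true.
  h (successors {a, d, g, i}): φ is false.
  i (successors {a, f}): φ is false.
For instance, at b:
  At b: <>r | r is true, []r | q is false, so (<>r | r) -> ([]r | q) is false.
    At b: <>r is true, r is true, so <>r | r is true.
      At b: <>r requires r at some successor in {a, b, f, g, h, i}.
        r holds at b, so <>r is true at b.
    At b: []r is false, q is false, so []r | q is false.
      At b: []r requires r at every successor {a, b, f, g, h, i}.
        r fails at a, so []r is false at b.
Satisfying worlds: {e, g}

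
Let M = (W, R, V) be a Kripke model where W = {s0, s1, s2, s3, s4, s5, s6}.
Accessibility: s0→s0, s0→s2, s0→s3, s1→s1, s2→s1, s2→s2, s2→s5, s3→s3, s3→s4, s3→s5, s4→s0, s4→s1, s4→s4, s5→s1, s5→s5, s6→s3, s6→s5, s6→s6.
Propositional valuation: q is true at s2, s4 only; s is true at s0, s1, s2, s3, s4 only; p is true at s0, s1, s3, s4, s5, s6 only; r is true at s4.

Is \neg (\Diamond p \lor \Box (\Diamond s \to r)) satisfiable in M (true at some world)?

Let φ = \neg (\Diamond p \lor \Box (\Diamond s \to r)). Evaluate φ at each world:
  s0 (successors {s0, s2, s3}): φ is false.
  s1 (successors {s1}): φ is false.
  s2 (successors {s1, s2, s5}): φ is false.
  s3 (successors {s3, s4, s5}): φ is false.
  s4 (successors {s0, s1, s4}): φ is false.
  s5 (successors {s1, s5}): φ is false.
  s6 (successors {s3, s5, s6}): φ is false.
For instance, at s5:
  At s5: \Diamond p \lor \Box (\Diamond s \to r) is true, so \neg (\Diamond p \lor \Box (\Diamond s \to r)) is false.
    At s5: \Diamond p is true, \Box (\Diamond s \to r) is false, so \Diamond p \lor \Box (\Diamond s \to r) is true.
      At s5: \Diamond p requires p at some successor in {s1, s5}.
        p holds at s1, so \Diamond p is true at s5.
      At s5: \Box (\Diamond s \to r) requires \Diamond s \to r at every successor {s1, s5}.
        \Diamond s \to r fails at s1, so \Box (\Diamond s \to r) is false at s5.

No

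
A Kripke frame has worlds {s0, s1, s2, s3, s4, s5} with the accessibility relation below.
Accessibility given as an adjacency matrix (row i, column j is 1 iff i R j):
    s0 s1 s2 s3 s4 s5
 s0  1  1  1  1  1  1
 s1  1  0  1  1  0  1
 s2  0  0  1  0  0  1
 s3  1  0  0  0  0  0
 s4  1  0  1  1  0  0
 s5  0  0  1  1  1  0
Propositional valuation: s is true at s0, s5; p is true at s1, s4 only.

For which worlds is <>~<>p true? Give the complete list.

s0, s1, s2, s4, s5

Recall that <>ψ holds at a world iff ψ holds at some accessible world.
Let φ = <>~<>p. Evaluate φ at each world:
  s0 (successors {s0, s1, s2, s3, s4, s5}): φ is true.
  s1 (successors {s0, s2, s3, s5}): φ is true.
  s2 (successors {s2, s5}): φ is true.
  s3 (successors {s0}): φ is false.
  s4 (successors {s0, s2, s3}): φ is true.
  s5 (successors {s2, s3, s4}): φ is true.
For instance, at s0:
  At s0: <>~<>p requires ~<>p at some successor in {s0, s1, s2, s3, s4, s5}.
    ~<>p holds at s1, so <>~<>p is true at s0.
      At s1: <>p is false, so ~<>p is true.
Satisfying worlds: {s0, s1, s2, s4, s5}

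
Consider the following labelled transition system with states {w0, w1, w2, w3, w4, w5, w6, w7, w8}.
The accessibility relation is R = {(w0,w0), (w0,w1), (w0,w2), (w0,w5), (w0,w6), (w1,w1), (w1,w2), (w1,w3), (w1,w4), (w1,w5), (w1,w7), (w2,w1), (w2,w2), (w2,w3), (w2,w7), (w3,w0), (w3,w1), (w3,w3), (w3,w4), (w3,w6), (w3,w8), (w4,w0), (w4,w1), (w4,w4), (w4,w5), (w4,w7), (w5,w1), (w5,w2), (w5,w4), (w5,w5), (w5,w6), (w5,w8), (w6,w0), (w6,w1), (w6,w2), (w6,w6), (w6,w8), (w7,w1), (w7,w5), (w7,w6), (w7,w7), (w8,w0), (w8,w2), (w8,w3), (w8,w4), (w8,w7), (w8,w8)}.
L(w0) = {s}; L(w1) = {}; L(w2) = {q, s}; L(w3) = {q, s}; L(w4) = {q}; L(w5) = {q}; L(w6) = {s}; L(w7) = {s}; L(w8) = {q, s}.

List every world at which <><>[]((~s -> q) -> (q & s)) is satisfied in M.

Let φ = <><>[]((~s -> q) -> (q & s)). Evaluate φ at each world:
  w0 (successors {w0, w1, w2, w5, w6}): φ is false.
  w1 (successors {w1, w2, w3, w4, w5, w7}): φ is false.
  w2 (successors {w1, w2, w3, w7}): φ is false.
  w3 (successors {w0, w1, w3, w4, w6, w8}): φ is false.
  w4 (successors {w0, w1, w4, w5, w7}): φ is false.
  w5 (successors {w1, w2, w4, w5, w6, w8}): φ is false.
  w6 (successors {w0, w1, w2, w6, w8}): φ is false.
  w7 (successors {w1, w5, w6, w7}): φ is false.
  w8 (successors {w0, w2, w3, w4, w7, w8}): φ is false.
For instance, at w2:
  At w2: <><>[]((~s -> q) -> (q & s)) requires <>[]((~s -> q) -> (q & s)) at some successor in {w1, w2, w3, w7}.
    At w1: <>[]((~s -> q) -> (q & s)) is false.
    At w2: <>[]((~s -> q) -> (q & s)) is false.
    At w3: <>[]((~s -> q) -> (q & s)) is false.
    At w7: <>[]((~s -> q) -> (q & s)) is false.
  So <><>[]((~s -> q) -> (q & s)) is false at w2.
Satisfying worlds: none.

none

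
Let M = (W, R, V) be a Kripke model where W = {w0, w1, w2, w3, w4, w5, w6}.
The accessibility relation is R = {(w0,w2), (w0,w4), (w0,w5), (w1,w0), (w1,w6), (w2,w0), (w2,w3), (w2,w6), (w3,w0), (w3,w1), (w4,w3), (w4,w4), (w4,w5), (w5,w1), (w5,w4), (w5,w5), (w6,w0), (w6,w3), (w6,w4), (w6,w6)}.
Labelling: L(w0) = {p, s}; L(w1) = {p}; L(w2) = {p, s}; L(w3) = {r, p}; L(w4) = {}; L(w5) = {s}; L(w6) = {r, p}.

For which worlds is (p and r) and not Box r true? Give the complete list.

w3, w6

Let φ = (p and r) and not Box r. Evaluate φ at each world:
  w0 (successors {w2, w4, w5}): φ is false.
  w1 (successors {w0, w6}): φ is false.
  w2 (successors {w0, w3, w6}): φ is false.
  w3 (successors {w0, w1}): φ is true.
  w4 (successors {w3, w4, w5}): φ is false.
  w5 (successors {w1, w4, w5}): φ is false.
  w6 (successors {w0, w3, w4, w6}): φ is true.
For instance, at w4:
  At w4: p and r is false, not Box r is true, so (p and r) and not Box r is false.
    At w4: Box r is false, so not Box r is true.
      At w4: Box r requires r at every successor {w3, w4, w5}.
        r fails at w4, so Box r is false at w4.
Satisfying worlds: {w3, w6}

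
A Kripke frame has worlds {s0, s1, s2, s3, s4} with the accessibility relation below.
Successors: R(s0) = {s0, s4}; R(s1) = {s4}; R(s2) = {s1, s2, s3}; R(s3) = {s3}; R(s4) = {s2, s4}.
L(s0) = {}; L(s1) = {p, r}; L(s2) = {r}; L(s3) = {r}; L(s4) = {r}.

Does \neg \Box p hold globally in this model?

Let φ = \neg \Box p. Evaluate φ at each world:
  s0 (successors {s0, s4}): φ is true.
  s1 (successors {s4}): φ is true.
  s2 (successors {s1, s2, s3}): φ is true.
  s3 (successors {s3}): φ is true.
  s4 (successors {s2, s4}): φ is true.
For instance, at s4:
  At s4: \Box p is false, so \neg \Box p is true.
    At s4: \Box p requires p at every successor {s2, s4}.
      p fails at s2, so \Box p is false at s4.

Yes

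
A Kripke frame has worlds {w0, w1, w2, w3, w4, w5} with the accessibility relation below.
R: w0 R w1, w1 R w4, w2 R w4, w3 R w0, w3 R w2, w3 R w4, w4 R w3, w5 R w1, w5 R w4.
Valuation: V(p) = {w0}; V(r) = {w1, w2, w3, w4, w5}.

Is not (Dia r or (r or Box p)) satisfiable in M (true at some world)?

Let φ = not (Dia r or (r or Box p)). Evaluate φ at each world:
  w0 (successors {w1}): φ is false.
  w1 (successors {w4}): φ is false.
  w2 (successors {w4}): φ is false.
  w3 (successors {w0, w2, w4}): φ is false.
  w4 (successors {w3}): φ is false.
  w5 (successors {w1, w4}): φ is false.
For instance, at w4:
  At w4: Dia r or (r or Box p) is true, so not (Dia r or (r or Box p)) is false.
    At w4: Dia r is true, r or Box p is true, so Dia r or (r or Box p) is true.
      At w4: Dia r requires r at some successor in {w3}.
        r holds at w3, so Dia r is true at w4.
      At w4: r is true, Box p is false, so r or Box p is true.

No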